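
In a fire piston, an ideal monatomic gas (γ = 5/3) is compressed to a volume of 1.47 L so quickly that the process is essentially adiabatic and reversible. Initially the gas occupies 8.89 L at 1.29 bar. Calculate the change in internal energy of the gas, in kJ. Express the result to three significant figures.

ΔU ≈ 3.99 kJ

P₂ = P₁(V₁/V₂)^γ = 1.29×(8.89/1.47)^(5/3) = 25.9 bar.
For a reversible adiabat, W_by_gas = (P₁V₁ − P₂V₂)/(γ−1).
W_by = (129000×0.00889 − 2.59×10^6×0.00147) / (2/3) = -3990 J.
Q = 0 ⇒ ΔU = −W_by = 3990 J.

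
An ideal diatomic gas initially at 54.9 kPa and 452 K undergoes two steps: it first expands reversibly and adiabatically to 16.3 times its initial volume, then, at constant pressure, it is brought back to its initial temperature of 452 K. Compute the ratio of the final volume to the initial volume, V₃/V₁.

For a diatomic ideal gas γ = 7/5.
Adiabatic step: V₂/V₁ = 16.3; T₂ = T₁·(1/16.3)^(2/5) = 148 K.
Isobaric step: V₃/V₂ = T₃/T₂ = 452/148.
V₃/V₁ = (V₂/V₁)(V₃/V₂) = 16.3 × (452/148) = 49.78.

V₃/V₁ ≈ 49.8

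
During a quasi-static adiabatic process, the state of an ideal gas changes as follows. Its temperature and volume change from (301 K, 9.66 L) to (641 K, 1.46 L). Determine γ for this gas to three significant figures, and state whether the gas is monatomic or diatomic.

γ ≈ 1.40; diatomic

TV^(γ−1) = const ⇒ γ − 1 = ln(T₂/T₁) / ln(V₁/V₂).
γ = 1 + ln(641/301) / ln(9.66/1.46) = 1.4.
γ ≈ 1.40 is close to 7/5, so the gas is diatomic.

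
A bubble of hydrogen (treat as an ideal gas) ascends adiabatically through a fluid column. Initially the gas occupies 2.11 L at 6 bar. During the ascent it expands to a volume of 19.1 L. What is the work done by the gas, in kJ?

γ = 7/5 for a diatomic ideal gas.
P₂ = P₁(V₁/V₂)^γ = 6×(2.11/19.1)^(7/5) = 0.2746 bar.
For a reversible adiabat, W_by_gas = (P₁V₁ − P₂V₂)/(γ−1).
W_by = (600000×0.00211 − 27460×0.0191) / (2/5) = 1854 J.

W ≈ 1.85 kJ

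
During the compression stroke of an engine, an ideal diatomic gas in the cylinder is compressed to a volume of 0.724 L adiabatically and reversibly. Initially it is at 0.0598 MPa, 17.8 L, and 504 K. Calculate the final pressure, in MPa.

Since PV^γ is constant along a reversible adiabat, P₂ = P₁ (V₁/V₂)^γ.
γ = 7/5 for a diatomic ideal gas.
P₂ = 0.0598 × (17.8/0.724)^(7/5) = 5.292 MPa.

P₂ ≈ 5.29 MPa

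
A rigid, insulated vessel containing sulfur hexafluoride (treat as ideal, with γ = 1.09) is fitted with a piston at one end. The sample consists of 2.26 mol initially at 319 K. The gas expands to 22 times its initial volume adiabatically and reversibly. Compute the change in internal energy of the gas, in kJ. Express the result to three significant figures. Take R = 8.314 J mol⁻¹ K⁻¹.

ΔU ≈ -16.2 kJ

For a reversible adiabat TV^(γ−1) is constant, so T₂ = T₁ (V₁/V₂)^(γ−1).
T₂ = 319 × (1/22)^(0.09) = 241.5 K.
Q = 0, so ΔU = W_on_gas = nCᵥΔT with Cᵥ = R/(γ−1) = 92.38 J/(mol·K).
ΔU = 2.26 × 92.38 × (241.5 − 319) = -16170 J.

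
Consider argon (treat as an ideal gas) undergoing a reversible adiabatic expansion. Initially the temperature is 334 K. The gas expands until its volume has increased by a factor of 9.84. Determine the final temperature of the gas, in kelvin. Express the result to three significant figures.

T₂ ≈ 72.7 K

For a reversible adiabat TV^(γ−1) is constant, so T₂ = T₁ (V₁/V₂)^(γ−1).
For a monatomic ideal gas γ = 5/3, so γ−1 = 2/3.
T₂ = 334 × (1/9.84)^(2/3) = 72.74 K.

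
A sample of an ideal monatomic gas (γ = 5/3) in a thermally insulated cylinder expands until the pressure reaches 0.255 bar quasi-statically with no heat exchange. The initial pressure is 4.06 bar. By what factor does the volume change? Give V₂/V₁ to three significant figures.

V₂/V₁ ≈ 5.26

From PV^γ = const, V₂/V₁ = (P₁/P₂)^(1/γ).
V₂/V₁ = (4.06/0.255)^(3/5) = 5.262.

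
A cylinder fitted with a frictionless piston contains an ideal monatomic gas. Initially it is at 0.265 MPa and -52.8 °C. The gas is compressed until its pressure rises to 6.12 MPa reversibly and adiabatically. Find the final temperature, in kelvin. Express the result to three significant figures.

T₂ ≈ 774 K

Along an adiabat T P^((1−γ)/γ) is constant, so T₂ = T₁ (P₂/P₁)^((γ−1)/γ).
For a monatomic ideal gas γ = 5/3, so (γ−1)/γ = 2/5.
T₁ = -52.8 °C = 220.3 K.
T₂ = 220.3 × (6.12/0.265)^(2/5) = 773.6 K.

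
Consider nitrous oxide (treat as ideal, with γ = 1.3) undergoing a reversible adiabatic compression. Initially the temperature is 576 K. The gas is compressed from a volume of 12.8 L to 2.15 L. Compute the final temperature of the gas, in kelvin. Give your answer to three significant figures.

Adiabatic: T₁V₁^(γ−1) = T₂V₂^(γ−1) ⇒ T₂ = T₁ (V₁/V₂)^(γ−1).
T₂ = 576 × (12.8/2.15)^(0.3) = 983.7 K.

T₂ ≈ 984 K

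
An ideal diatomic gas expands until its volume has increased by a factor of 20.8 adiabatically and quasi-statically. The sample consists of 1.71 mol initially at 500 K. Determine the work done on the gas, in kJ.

Adiabatic: T₁V₁^(γ−1) = T₂V₂^(γ−1) ⇒ T₂ = T₁ (V₁/V₂)^(γ−1).
γ = 7/5 for a diatomic ideal gas, so γ−1 = 2/5.
T₂ = 500 × (1/20.8)^(2/5) = 148.5 K.
Q = 0, so ΔU = W_on_gas = nCᵥΔT with Cᵥ = R/(γ−1) = 20.79 J/(mol·K).
ΔU = 1.71 × 20.79 × (148.5 − 500) = -12490 J.

W ≈ -12.5 kJ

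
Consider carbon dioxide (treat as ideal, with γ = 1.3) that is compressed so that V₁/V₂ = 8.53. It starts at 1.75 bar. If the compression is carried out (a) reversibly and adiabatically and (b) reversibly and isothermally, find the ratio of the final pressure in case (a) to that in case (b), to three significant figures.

P_adiabatic / P_isothermal ≈ 1.90

Isothermal: P_b = P₁(V₁/V₂) = 1.75×8.53.
Adiabatic: P_a = P₁(V₁/V₂)^γ = 1.75×8.53^(1.3).
P_a/P_b = (V₁/V₂)^(γ−1) = 8.53^(0.3) = 1.902.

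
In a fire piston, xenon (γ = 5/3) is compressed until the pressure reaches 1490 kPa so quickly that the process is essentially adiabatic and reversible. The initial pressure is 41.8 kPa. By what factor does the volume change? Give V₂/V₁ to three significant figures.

V₂/V₁ ≈ 0.117

From PV^γ = const, V₂/V₁ = (P₁/P₂)^(1/γ).
V₂/V₁ = (41.8/1490)^(3/5) = 0.1172.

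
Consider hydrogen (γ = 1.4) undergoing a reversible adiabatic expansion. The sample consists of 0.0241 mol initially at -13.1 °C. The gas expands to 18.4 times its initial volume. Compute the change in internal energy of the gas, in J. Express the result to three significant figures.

ΔU ≈ -89.6 J

For a reversible adiabat TV^(γ−1) is constant, so T₂ = T₁ (V₁/V₂)^(γ−1).
T₁ = -13.1 °C = 260 K.
T₂ = 260 × (1/18.4)^(0.4) = 81.12 K.
Q = 0, so ΔU = W_on_gas = nCᵥΔT with Cᵥ = R/(γ−1) = 20.79 J/(mol·K).
ΔU = 0.0241 × 20.79 × (81.12 − 260) = -89.63 J.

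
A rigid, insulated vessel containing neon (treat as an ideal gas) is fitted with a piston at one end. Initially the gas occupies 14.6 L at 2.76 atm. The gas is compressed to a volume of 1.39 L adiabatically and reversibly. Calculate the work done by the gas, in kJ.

W ≈ -23.2 kJ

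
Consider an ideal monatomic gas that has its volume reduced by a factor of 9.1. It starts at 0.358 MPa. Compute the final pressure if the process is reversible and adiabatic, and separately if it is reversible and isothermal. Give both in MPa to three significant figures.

adiabatic: 14.2 MPa; isothermal: 3.26 MPa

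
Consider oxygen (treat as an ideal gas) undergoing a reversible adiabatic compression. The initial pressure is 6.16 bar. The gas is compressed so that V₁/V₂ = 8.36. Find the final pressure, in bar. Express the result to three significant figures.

Since PV^γ is constant along a reversible adiabat, P₂ = P₁ (V₁/V₂)^γ.
For a diatomic ideal gas γ = 7/5.
P₂ = 6.16 × 8.36^(7/5) = 120.4 bar.

P₂ ≈ 120 bar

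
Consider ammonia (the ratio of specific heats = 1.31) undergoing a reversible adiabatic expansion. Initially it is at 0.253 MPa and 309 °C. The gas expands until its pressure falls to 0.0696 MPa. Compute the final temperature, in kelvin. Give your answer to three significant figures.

Adiabatic: T₂/T₁ = (P₂/P₁)^((γ−1)/γ).
T₁ = 309 °C = 582.1 K.
T₂ = 582.1 × (0.0696/0.253)^(0.237) = 428.9 K.

T₂ ≈ 429 K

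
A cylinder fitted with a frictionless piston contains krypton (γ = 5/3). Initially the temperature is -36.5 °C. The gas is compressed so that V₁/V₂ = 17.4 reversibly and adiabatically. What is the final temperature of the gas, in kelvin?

T₂ ≈ 1590 K

Adiabatic: T₁V₁^(γ−1) = T₂V₂^(γ−1) ⇒ T₂ = T₁ (V₁/V₂)^(γ−1).
T₁ = -36.5 °C = 236.6 K.
T₂ = 236.6 × 17.4^(2/3) = 1589 K.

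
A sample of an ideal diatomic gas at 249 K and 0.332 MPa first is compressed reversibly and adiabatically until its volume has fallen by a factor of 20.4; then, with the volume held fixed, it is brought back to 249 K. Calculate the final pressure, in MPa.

P₃ ≈ 6.77 MPa

For a diatomic ideal gas γ = 7/5.
Adiabatic step (PV^γ = const): P₂ = 0.332×20.4^(7/5) = 22.63 MPa; T₂ = 249×20.4^(2/5) = 831.9 K.
Isochoric: P₃ = P₂(T₃/T₂) = 22.63 × (249/831.9) = 6.773 MPa.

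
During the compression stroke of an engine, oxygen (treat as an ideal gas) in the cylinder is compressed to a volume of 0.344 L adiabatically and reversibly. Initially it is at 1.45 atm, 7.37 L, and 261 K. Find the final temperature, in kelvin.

T₂ ≈ 889 K

For a reversible adiabat TV^(γ−1) is constant, so T₂ = T₁ (V₁/V₂)^(γ−1).
γ = 7/5 for a diatomic ideal gas.
T₂ = 261 × (7.37/0.344)^(2/5) = 889.2 K.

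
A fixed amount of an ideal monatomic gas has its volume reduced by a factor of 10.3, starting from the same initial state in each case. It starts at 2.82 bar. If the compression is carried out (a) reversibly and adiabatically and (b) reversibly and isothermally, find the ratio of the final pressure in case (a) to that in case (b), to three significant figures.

P_adiabatic / P_isothermal ≈ 4.73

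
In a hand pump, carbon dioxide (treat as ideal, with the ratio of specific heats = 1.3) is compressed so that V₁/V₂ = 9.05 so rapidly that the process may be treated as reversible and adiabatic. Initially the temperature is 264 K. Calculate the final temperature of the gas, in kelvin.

T₂ ≈ 511 K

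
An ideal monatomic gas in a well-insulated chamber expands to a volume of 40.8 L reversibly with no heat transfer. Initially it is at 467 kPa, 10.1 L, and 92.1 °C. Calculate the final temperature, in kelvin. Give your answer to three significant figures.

T₂ ≈ 144 K

Adiabatic: T₁V₁^(γ−1) = T₂V₂^(γ−1) ⇒ T₂ = T₁ (V₁/V₂)^(γ−1).
γ = 5/3 for a monatomic ideal gas.
T₁ = 92.1 °C = 365.2 K.
T₂ = 365.2 × (10.1/40.8)^(2/3) = 144 K.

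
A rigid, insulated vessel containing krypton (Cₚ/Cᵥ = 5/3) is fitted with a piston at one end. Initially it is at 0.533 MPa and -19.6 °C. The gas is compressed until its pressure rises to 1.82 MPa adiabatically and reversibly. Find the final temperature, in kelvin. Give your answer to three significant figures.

T₂ ≈ 414 K

Along an adiabat T P^((1−γ)/γ) is constant, so T₂ = T₁ (P₂/P₁)^((γ−1)/γ).
T₁ = -19.6 °C = 253.5 K.
T₂ = 253.5 × (1.82/0.533)^(2/5) = 414.4 K.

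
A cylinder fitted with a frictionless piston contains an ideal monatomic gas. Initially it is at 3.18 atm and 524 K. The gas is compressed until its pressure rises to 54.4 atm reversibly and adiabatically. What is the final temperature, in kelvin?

T₂ ≈ 1630 K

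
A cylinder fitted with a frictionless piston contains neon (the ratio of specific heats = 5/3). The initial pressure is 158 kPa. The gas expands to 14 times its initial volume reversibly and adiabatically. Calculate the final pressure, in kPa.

Since PV^γ is constant along a reversible adiabat, P₂ = P₁ (V₁/V₂)^γ.
P₂ = 158 × (1/14)^(5/3) = 1.943 kPa.

P₂ ≈ 1.94 kPa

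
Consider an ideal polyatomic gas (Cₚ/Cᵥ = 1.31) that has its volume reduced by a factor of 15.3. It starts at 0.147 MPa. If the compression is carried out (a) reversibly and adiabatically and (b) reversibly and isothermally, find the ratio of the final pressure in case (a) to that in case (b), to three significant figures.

P_adiabatic / P_isothermal ≈ 2.33

Isothermal: P_b = P₁(V₁/V₂) = 0.147×15.3.
Adiabatic: P_a = P₁(V₁/V₂)^γ = 0.147×15.3^(1.31).
P_a/P_b = (V₁/V₂)^(γ−1) = 15.3^(0.31) = 2.329.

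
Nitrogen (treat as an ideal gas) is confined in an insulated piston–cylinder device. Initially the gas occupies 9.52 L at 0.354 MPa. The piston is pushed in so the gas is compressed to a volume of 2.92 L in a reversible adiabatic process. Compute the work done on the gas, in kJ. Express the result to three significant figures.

γ = 7/5 for a diatomic ideal gas.
P₂ = P₁(V₁/V₂)^γ = 0.354×(9.52/2.92)^(7/5) = 1.852 MPa.
For a reversible adiabat, W_by_gas = (P₁V₁ − P₂V₂)/(γ−1).
W_by = (354000×0.00952 − 1.852×10^6×0.00292) / (2/5) = -5092 J.
W_on_gas = −W_by = 5092 J.

W ≈ 5.09 kJ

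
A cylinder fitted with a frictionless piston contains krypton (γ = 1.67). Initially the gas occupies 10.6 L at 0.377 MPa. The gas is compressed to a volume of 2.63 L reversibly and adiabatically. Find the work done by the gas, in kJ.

P₂ = P₁(V₁/V₂)^γ = 0.377×(10.6/2.63)^(1.67) = 3.866 MPa.
For a reversible adiabat, W_by_gas = (P₁V₁ − P₂V₂)/(γ−1).
W_by = (377000×0.0106 − 3.866×10^6×0.00263) / (0.67) = -9212 J.

W ≈ -9.21 kJ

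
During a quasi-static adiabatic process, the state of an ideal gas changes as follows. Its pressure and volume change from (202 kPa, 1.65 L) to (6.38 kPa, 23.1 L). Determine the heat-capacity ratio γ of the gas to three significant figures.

PV^γ = const ⇒ γ = ln(P₂/P₁) / ln(V₁/V₂).
γ = ln(6.38/202) / ln(1.65/23.1) = 1.309.

γ ≈ 1.31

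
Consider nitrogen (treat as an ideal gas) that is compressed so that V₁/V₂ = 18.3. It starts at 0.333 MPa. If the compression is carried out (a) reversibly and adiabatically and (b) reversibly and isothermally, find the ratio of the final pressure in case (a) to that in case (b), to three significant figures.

For a diatomic ideal gas γ = 7/5.
Isothermal: P_b = P₁(V₁/V₂) = 0.333×18.3.
Adiabatic: P_a = P₁(V₁/V₂)^γ = 0.333×18.3^(7/5).
P_a/P_b = (V₁/V₂)^(γ−1) = 18.3^(2/5) = 3.199.

P_adiabatic / P_isothermal ≈ 3.20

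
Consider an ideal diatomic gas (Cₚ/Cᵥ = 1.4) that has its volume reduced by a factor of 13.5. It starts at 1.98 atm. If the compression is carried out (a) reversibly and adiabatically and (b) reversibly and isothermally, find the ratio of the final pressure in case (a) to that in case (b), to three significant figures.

P_adiabatic / P_isothermal ≈ 2.83

Isothermal: P_b = P₁(V₁/V₂) = 1.98×13.5.
Adiabatic: P_a = P₁(V₁/V₂)^γ = 1.98×13.5^(1.4).
P_a/P_b = (V₁/V₂)^(γ−1) = 13.5^(0.4) = 2.832.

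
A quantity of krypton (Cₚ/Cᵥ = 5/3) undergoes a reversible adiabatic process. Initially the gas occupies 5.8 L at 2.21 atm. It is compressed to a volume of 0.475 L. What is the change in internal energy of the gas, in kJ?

P₂ = P₁(V₁/V₂)^γ = 2.21×(5.8/0.475)^(5/3) = 143.1 atm.
For a reversible adiabat, W_by_gas = (P₁V₁ − P₂V₂)/(γ−1).
W_by = (223900×0.0058 − 1.45×10^7×0.000475) / (2/3) = -8382 J.
Q = 0 ⇒ ΔU = −W_by = 8382 J.

ΔU ≈ 8.38 kJ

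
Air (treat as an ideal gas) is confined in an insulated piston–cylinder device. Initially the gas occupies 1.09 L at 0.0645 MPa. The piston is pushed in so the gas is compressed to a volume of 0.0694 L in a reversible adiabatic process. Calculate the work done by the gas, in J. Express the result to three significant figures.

W ≈ -353 J

γ = 7/5 for a diatomic ideal gas.
P₂ = P₁(V₁/V₂)^γ = 0.0645×(1.09/0.0694)^(7/5) = 3.048 MPa.
For a reversible adiabat, W_by_gas = (P₁V₁ − P₂V₂)/(γ−1).
W_by = (64500×0.00109 − 3.048×10^6×6.94×10^-5) / (2/5) = -353.1 J.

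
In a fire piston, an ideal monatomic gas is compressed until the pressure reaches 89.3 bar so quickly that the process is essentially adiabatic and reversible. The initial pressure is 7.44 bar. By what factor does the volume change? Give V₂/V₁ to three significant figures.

V₂/V₁ ≈ 0.225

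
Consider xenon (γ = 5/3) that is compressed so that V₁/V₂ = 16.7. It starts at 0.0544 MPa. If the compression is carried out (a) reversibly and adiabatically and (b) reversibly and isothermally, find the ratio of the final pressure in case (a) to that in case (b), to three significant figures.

P_adiabatic / P_isothermal ≈ 6.53

Isothermal: P_b = P₁(V₁/V₂) = 0.0544×16.7.
Adiabatic: P_a = P₁(V₁/V₂)^γ = 0.0544×16.7^(5/3).
P_a/P_b = (V₁/V₂)^(γ−1) = 16.7^(2/3) = 6.533.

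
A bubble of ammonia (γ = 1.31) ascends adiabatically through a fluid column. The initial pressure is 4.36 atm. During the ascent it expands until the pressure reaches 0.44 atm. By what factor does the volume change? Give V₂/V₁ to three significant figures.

From PV^γ = const, V₂/V₁ = (P₁/P₂)^(1/γ).
V₂/V₁ = (4.36/0.44)^(0.763) = 5.759.

V₂/V₁ ≈ 5.76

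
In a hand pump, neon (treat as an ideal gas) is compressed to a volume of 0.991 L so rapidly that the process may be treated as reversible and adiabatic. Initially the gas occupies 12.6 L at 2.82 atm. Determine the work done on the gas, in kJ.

γ = 5/3 for a monatomic ideal gas.
P₂ = P₁(V₁/V₂)^γ = 2.82×(12.6/0.991)^(5/3) = 195.3 atm.
For a reversible adiabat, W_by_gas = (P₁V₁ − P₂V₂)/(γ−1).
W_by = (285700×0.0126 − 1.979×10^7×0.000991) / (2/3) = -24020 J.
W_on_gas = −W_by = 24020 J.

W ≈ 24.0 kJ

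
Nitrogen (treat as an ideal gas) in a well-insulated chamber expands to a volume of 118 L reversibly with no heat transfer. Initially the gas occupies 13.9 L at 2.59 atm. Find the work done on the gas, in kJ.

γ = 7/5 for a diatomic ideal gas.
P₂ = P₁(V₁/V₂)^γ = 2.59×(13.9/118)^(7/5) = 0.1297 atm.
For a reversible adiabat, W_by_gas = (P₁V₁ − P₂V₂)/(γ−1).
W_by = (262400×0.0139 − 13140×0.118) / (2/5) = 5243 J.
W_on_gas = −W_by = -5243 J.

W ≈ -5.24 kJ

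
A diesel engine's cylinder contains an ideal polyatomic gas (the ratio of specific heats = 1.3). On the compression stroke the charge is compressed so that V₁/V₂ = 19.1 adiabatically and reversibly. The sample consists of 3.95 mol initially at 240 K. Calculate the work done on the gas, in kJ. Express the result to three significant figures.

For a reversible adiabat TV^(γ−1) is constant, so T₂ = T₁ (V₁/V₂)^(γ−1).
T₂ = 240 × 19.1^(0.3) = 581.5 K.
Q = 0, so ΔU = W_on_gas = nCᵥΔT with Cᵥ = R/(γ−1) = 27.71 J/(mol·K).
ΔU = 3.95 × 27.71 × (581.5 − 240) = 37380 J.

W ≈ 37.4 kJ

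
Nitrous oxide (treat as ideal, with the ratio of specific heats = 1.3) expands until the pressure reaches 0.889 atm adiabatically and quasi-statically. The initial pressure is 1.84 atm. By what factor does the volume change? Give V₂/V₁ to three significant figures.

From PV^γ = const, V₂/V₁ = (P₁/P₂)^(1/γ).
V₂/V₁ = (1.84/0.889)^(0.769) = 1.75.

V₂/V₁ ≈ 1.75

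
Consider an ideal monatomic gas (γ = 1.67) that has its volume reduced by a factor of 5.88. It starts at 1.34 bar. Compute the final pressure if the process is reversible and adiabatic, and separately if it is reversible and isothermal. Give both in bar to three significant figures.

Isothermal: P₂ = P₁(V₁/V₂) = 1.34×5.88 = 7.879 bar.
Adiabatic: P₂ = P₁(V₁/V₂)^γ = 1.34×5.88^(1.67) = 25.82 bar.

adiabatic: 25.8 bar; isothermal: 7.88 bar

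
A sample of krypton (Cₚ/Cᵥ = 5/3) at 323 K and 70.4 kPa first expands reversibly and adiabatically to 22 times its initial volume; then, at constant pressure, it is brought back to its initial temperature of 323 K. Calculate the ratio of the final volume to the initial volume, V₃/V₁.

Adiabatic step: V₂/V₁ = 22; T₂ = T₁·(1/22)^(2/3) = 41.14 K.
Isobaric step: V₃/V₂ = T₃/T₂ = 323/41.14.
V₃/V₁ = (V₂/V₁)(V₃/V₂) = 22 × (323/41.14) = 172.7.

V₃/V₁ ≈ 173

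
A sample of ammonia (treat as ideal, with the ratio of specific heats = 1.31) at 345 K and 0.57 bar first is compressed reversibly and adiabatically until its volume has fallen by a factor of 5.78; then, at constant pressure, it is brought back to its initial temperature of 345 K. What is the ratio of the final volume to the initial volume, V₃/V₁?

V₃/V₁ ≈ 0.100

Adiabatic step: V₂/V₁ = 0.173; T₂ = T₁·5.78^(0.31) = 594.3 K.
Isobaric step: V₃/V₂ = T₃/T₂ = 345/594.3.
V₃/V₁ = (V₂/V₁)(V₃/V₂) = 0.173 × (345/594.3) = 0.1004.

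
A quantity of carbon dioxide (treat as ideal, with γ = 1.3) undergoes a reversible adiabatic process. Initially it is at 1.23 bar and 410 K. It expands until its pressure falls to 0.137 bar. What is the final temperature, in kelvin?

T₂ ≈ 247 K

Along an adiabat T P^((1−γ)/γ) is constant, so T₂ = T₁ (P₂/P₁)^((γ−1)/γ).
T₂ = 410 × (0.137/1.23)^(0.231) = 247.1 K.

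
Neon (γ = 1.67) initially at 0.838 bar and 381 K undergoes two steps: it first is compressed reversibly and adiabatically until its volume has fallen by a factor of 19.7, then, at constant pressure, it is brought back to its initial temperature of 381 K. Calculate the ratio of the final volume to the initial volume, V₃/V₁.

V₃/V₁ ≈ 0.00689

Adiabatic step: V₂/V₁ = 0.05076; T₂ = T₁·19.7^(0.67) = 2807 K.
Isobaric step: V₃/V₂ = T₃/T₂ = 381/2807.
V₃/V₁ = (V₂/V₁)(V₃/V₂) = 0.05076 × (381/2807) = 0.00689.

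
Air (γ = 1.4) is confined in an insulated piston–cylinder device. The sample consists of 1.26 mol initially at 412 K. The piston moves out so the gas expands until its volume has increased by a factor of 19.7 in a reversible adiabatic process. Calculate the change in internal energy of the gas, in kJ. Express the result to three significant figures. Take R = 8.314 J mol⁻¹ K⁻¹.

ΔU ≈ -7.51 kJ

For a reversible adiabat TV^(γ−1) is constant, so T₂ = T₁ (V₁/V₂)^(γ−1).
T₂ = 412 × (1/19.7)^(0.4) = 125.1 K.
Q = 0, so ΔU = W_on_gas = nCᵥΔT with Cᵥ = R/(γ−1) = 20.79 J/(mol·K).
ΔU = 1.26 × 20.79 × (125.1 − 412) = -7515 J.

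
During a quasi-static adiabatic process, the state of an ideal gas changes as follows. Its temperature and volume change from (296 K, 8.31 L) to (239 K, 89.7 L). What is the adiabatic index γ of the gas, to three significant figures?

γ ≈ 1.09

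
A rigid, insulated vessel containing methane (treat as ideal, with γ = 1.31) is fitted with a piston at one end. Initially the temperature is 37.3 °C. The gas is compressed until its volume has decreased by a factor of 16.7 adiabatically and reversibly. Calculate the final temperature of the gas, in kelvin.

T₂ ≈ 743 K

Adiabatic: T₁V₁^(γ−1) = T₂V₂^(γ−1) ⇒ T₂ = T₁ (V₁/V₂)^(γ−1).
T₁ = 37.3 °C = 310.4 K.
T₂ = 310.4 × 16.7^(0.31) = 743.1 K.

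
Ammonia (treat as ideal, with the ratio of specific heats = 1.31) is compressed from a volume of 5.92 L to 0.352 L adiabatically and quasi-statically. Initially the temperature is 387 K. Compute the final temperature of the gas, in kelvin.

Adiabatic: T₁V₁^(γ−1) = T₂V₂^(γ−1) ⇒ T₂ = T₁ (V₁/V₂)^(γ−1).
T₂ = 387 × (5.92/0.352)^(0.31) = 928.3 K.

T₂ ≈ 928 K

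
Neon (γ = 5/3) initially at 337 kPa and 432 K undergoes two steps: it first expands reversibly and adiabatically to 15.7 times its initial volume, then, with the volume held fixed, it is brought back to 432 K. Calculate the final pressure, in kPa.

P₃ ≈ 21.5 kPa

Adiabatic step (PV^γ = const): P₂ = 337×(1/15.7)^(5/3) = 3.423 kPa; T₂ = 432×(1/15.7)^(2/3) = 68.9 K.
Isochoric: P₃ = P₂(T₃/T₂) = 3.423 × (432/68.9) = 21.46 kPa.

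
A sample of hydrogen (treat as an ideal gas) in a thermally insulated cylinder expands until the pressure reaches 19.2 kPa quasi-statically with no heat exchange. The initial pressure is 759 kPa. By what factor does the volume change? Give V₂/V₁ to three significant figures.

V₂/V₁ ≈ 13.8

From PV^γ = const, V₂/V₁ = (P₁/P₂)^(1/γ).
For a diatomic ideal gas γ = 7/5.
V₂/V₁ = (759/19.2)^(5/7) = 13.83.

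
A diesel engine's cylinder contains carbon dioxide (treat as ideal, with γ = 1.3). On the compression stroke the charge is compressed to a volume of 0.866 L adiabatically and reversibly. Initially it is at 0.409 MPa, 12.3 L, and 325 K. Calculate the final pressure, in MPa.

P₂ ≈ 12.9 MPa

Adiabatic: P₁V₁^γ = P₂V₂^γ ⇒ P₂ = P₁ (V₁/V₂)^γ.
P₂ = 0.409 × (12.3/0.866)^(1.3) = 12.88 MPa.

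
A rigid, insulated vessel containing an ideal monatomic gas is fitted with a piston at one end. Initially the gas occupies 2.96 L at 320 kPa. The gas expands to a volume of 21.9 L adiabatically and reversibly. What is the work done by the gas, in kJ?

γ = 5/3 for a monatomic ideal gas.
P₂ = P₁(V₁/V₂)^γ = 320×(2.96/21.9)^(5/3) = 11.39 kPa.
For a reversible adiabat, W_by_gas = (P₁V₁ − P₂V₂)/(γ−1).
W_by = (320000×0.00296 − 11390×0.0219) / (2/3) = 1047 J.

W ≈ 1.05 kJ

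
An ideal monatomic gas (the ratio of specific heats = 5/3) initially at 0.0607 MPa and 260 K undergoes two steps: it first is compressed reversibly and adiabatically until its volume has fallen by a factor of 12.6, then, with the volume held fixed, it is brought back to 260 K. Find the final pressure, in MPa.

Adiabatic step (PV^γ = const): P₂ = 0.0607×12.6^(5/3) = 4.141 MPa; T₂ = 260×12.6^(2/3) = 1408 K.
Isochoric: P₃ = P₂(T₃/T₂) = 4.141 × (260/1408) = 0.7648 MPa.

P₃ ≈ 0.765 MPa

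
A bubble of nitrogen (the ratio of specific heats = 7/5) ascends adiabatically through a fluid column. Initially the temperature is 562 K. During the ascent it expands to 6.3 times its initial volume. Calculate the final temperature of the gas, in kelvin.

T₂ ≈ 269 K

Adiabatic: T₁V₁^(γ−1) = T₂V₂^(γ−1) ⇒ T₂ = T₁ (V₁/V₂)^(γ−1).
T₂ = 562 × (1/6.3)^(2/5) = 269.2 K.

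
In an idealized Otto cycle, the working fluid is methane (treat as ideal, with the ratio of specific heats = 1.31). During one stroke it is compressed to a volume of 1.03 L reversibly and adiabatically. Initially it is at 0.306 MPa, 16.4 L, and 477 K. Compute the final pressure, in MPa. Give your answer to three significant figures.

Adiabatic: P₁V₁^γ = P₂V₂^γ ⇒ P₂ = P₁ (V₁/V₂)^γ.
P₂ = 0.306 × (16.4/1.03)^(1.31) = 11.49 MPa.

P₂ ≈ 11.5 MPa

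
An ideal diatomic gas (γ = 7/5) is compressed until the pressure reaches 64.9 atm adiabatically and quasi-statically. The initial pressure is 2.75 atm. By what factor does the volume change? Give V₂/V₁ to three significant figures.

From PV^γ = const, V₂/V₁ = (P₁/P₂)^(1/γ).
V₂/V₁ = (2.75/64.9)^(5/7) = 0.1046.

V₂/V₁ ≈ 0.105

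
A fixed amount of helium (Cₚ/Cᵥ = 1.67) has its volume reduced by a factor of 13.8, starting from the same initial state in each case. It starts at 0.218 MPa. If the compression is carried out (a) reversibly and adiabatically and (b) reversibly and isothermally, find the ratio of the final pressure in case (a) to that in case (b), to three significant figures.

Isothermal: P_b = P₁(V₁/V₂) = 0.218×13.8.
Adiabatic: P_a = P₁(V₁/V₂)^γ = 0.218×13.8^(1.67).
P_a/P_b = (V₁/V₂)^(γ−1) = 13.8^(0.67) = 5.804.

P_adiabatic / P_isothermal ≈ 5.80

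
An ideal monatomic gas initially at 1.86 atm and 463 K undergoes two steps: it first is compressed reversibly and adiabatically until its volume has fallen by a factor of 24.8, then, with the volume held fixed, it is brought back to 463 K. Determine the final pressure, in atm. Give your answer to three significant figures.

For a monatomic ideal gas γ = 5/3.
Adiabatic step (PV^γ = const): P₂ = 1.86×24.8^(5/3) = 392.3 atm; T₂ = 463×24.8^(2/3) = 3937 K.
Isochoric: P₃ = P₂(T₃/T₂) = 392.3 × (463/3937) = 46.13 atm.

P₃ ≈ 46.1 atm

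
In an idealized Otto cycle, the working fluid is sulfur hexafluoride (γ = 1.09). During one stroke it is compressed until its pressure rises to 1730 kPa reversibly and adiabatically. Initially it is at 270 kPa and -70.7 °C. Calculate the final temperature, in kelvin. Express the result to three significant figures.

T₂ ≈ 236 K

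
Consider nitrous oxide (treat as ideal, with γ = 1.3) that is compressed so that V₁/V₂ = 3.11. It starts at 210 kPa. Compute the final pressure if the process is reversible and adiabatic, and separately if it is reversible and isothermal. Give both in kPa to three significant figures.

Isothermal: P₂ = P₁(V₁/V₂) = 210×3.11 = 653.1 kPa.
Adiabatic: P₂ = P₁(V₁/V₂)^γ = 210×3.11^(1.3) = 917.9 kPa.

adiabatic: 918 kPa; isothermal: 653 kPa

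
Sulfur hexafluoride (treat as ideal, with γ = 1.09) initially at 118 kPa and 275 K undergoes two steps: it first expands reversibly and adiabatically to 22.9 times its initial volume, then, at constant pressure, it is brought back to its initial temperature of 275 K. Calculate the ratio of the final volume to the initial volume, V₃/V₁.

Adiabatic step: V₂/V₁ = 22.9; T₂ = T₁·(1/22.9)^(0.09) = 207.5 K.
Isobaric step: V₃/V₂ = T₃/T₂ = 275/207.5.
V₃/V₁ = (V₂/V₁)(V₃/V₂) = 22.9 × (275/207.5) = 30.35.

V₃/V₁ ≈ 30.4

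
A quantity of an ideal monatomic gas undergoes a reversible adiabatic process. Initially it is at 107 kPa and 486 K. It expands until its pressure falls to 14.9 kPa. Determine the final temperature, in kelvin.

Adiabatic: T₂/T₁ = (P₂/P₁)^((γ−1)/γ).
For a monatomic ideal gas γ = 5/3, so (γ−1)/γ = 2/5.
T₂ = 486 × (14.9/107)^(2/5) = 220.9 K.

T₂ ≈ 221 K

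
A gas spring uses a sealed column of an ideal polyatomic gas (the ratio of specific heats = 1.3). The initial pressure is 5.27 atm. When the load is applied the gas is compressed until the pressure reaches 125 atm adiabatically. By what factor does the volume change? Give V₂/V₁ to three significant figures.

V₂/V₁ ≈ 0.0875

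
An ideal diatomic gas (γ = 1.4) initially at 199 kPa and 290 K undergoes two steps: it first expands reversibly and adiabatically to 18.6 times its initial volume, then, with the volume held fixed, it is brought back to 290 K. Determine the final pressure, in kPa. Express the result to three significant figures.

P₃ ≈ 10.7 kPa

Adiabatic step (PV^γ = const): P₂ = 199×(1/18.6)^(1.4) = 3.323 kPa; T₂ = 290×(1/18.6)^(0.4) = 90.07 K.
Isochoric: P₃ = P₂(T₃/T₂) = 3.323 × (290/90.07) = 10.7 kPa.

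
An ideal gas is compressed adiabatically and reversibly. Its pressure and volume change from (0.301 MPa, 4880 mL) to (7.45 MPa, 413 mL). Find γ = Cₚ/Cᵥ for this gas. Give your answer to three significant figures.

PV^γ = const ⇒ γ = ln(P₂/P₁) / ln(V₁/V₂).
γ = ln(7.45/0.301) / ln(4880/413) = 1.299.

γ ≈ 1.30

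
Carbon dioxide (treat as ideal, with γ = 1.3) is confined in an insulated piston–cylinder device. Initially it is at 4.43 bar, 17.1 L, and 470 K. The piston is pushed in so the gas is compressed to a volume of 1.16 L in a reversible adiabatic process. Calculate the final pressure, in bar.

Adiabatic: P₁V₁^γ = P₂V₂^γ ⇒ P₂ = P₁ (V₁/V₂)^γ.
P₂ = 4.43 × (17.1/1.16)^(1.3) = 146.4 bar.

P₂ ≈ 146 bar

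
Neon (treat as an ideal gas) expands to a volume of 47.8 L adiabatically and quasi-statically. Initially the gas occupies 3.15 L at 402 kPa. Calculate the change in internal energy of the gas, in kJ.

ΔU ≈ -1.59 kJ

γ = 5/3 for a monatomic ideal gas.
P₂ = P₁(V₁/V₂)^γ = 402×(3.15/47.8)^(5/3) = 4.322 kPa.
For a reversible adiabat, W_by_gas = (P₁V₁ − P₂V₂)/(γ−1).
W_by = (402000×0.00315 − 4322×0.0478) / (2/3) = 1590 J.
Q = 0 ⇒ ΔU = −W_by = -1590 J.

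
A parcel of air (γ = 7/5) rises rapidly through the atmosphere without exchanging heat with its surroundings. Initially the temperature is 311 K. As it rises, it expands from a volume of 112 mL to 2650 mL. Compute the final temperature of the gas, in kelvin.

T₂ ≈ 87.7 K

For a reversible adiabat TV^(γ−1) is constant, so T₂ = T₁ (V₁/V₂)^(γ−1).
T₂ = 311 × (112/2650)^(2/5) = 87.73 K.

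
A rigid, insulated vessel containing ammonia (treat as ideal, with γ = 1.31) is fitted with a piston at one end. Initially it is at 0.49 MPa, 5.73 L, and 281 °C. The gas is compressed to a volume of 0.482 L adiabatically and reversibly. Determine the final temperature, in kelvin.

Adiabatic: T₁V₁^(γ−1) = T₂V₂^(γ−1) ⇒ T₂ = T₁ (V₁/V₂)^(γ−1).
T₁ = 281 °C = 554.1 K.
T₂ = 554.1 × (5.73/0.482)^(0.31) = 1194 K.

T₂ ≈ 1190 K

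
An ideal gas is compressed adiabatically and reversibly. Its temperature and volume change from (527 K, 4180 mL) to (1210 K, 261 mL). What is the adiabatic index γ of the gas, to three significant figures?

TV^(γ−1) = const ⇒ γ − 1 = ln(T₂/T₁) / ln(V₁/V₂).
γ = 1 + ln(1210/527) / ln(4180/261) = 1.3.

γ ≈ 1.30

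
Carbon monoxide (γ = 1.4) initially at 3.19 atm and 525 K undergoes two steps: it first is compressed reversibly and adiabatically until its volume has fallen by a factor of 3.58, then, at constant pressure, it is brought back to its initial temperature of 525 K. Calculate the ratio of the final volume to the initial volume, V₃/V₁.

Adiabatic step: V₂/V₁ = 0.2793; T₂ = T₁·3.58^(0.4) = 874.4 K.
Isobaric step: V₃/V₂ = T₃/T₂ = 525/874.4.
V₃/V₁ = (V₂/V₁)(V₃/V₂) = 0.2793 × (525/874.4) = 0.1677.

V₃/V₁ ≈ 0.168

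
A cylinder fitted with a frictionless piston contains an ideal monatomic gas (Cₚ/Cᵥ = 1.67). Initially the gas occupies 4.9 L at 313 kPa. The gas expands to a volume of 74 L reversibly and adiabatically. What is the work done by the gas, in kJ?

W ≈ 1.92 kJ

P₂ = P₁(V₁/V₂)^γ = 313×(4.9/74)^(1.67) = 3.362 kPa.
For a reversible adiabat, W_by_gas = (P₁V₁ − P₂V₂)/(γ−1).
W_by = (313000×0.0049 − 3362×0.074) / (0.67) = 1918 J.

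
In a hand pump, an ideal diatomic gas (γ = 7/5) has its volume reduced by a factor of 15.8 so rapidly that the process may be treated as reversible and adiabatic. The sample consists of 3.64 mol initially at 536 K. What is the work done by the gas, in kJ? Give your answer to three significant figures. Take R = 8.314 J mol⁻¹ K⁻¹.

W ≈ -81.8 kJ

Adiabatic: T₁V₁^(γ−1) = T₂V₂^(γ−1) ⇒ T₂ = T₁ (V₁/V₂)^(γ−1).
T₂ = 536 × 15.8^(2/5) = 1617 K.
Q = 0, so ΔU = W_on_gas = nCᵥΔT with Cᵥ = R/(γ−1) = 20.79 J/(mol·K).
ΔU = 3.64 × 20.79 × (1617 − 536) = 81760 J.
Work done by the gas = −ΔU = -81760 J.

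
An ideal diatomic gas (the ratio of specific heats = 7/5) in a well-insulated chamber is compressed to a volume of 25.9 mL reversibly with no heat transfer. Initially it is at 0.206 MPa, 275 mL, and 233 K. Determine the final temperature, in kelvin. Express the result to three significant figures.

T₂ ≈ 599 K

For a reversible adiabat TV^(γ−1) is constant, so T₂ = T₁ (V₁/V₂)^(γ−1).
T₂ = 233 × (275/25.9)^(2/5) = 599.5 K.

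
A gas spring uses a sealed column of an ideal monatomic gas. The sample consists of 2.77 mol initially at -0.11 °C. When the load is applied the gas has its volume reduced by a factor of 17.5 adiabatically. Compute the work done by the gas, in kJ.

W ≈ -54.1 kJ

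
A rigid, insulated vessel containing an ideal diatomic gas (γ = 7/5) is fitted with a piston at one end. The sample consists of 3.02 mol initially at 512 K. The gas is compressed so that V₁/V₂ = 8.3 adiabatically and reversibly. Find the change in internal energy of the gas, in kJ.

Adiabatic: T₁V₁^(γ−1) = T₂V₂^(γ−1) ⇒ T₂ = T₁ (V₁/V₂)^(γ−1).
T₂ = 512 × 8.3^(2/5) = 1194 K.
Q = 0, so ΔU = W_on_gas = nCᵥΔT with Cᵥ = R/(γ−1) = 20.79 J/(mol·K).
ΔU = 3.02 × 20.79 × (1194 − 512) = 42790 J.

ΔU ≈ 42.8 kJ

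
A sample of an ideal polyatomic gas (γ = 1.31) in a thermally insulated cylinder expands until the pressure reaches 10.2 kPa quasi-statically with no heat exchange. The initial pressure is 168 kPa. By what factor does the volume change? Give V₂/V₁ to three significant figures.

From PV^γ = const, V₂/V₁ = (P₁/P₂)^(1/γ).
V₂/V₁ = (168/10.2)^(0.763) = 8.488.

V₂/V₁ ≈ 8.49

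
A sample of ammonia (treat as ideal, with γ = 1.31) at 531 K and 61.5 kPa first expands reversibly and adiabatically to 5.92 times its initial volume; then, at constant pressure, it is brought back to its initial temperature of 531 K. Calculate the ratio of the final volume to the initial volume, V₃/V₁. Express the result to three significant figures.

Adiabatic step: V₂/V₁ = 5.92; T₂ = T₁·(1/5.92)^(0.31) = 306 K.
Isobaric step: V₃/V₂ = T₃/T₂ = 531/306.
V₃/V₁ = (V₂/V₁)(V₃/V₂) = 5.92 × (531/306) = 10.27.

V₃/V₁ ≈ 10.3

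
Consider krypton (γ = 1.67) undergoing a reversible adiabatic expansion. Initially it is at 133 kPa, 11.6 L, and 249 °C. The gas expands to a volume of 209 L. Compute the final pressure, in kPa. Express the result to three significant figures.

P₂ ≈ 1.06 kPa

Since PV^γ is constant along a reversible adiabat, P₂ = P₁ (V₁/V₂)^γ.
P₂ = 133 × (11.6/209)^(1.67) = 1.064 kPa.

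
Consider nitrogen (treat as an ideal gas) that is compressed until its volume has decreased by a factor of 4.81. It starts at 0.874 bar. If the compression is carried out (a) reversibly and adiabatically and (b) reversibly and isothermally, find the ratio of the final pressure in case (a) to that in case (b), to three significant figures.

For a diatomic ideal gas γ = 7/5.
Isothermal: P_b = P₁(V₁/V₂) = 0.874×4.81.
Adiabatic: P_a = P₁(V₁/V₂)^γ = 0.874×4.81^(7/5).
P_a/P_b = (V₁/V₂)^(γ−1) = 4.81^(2/5) = 1.874.

P_adiabatic / P_isothermal ≈ 1.87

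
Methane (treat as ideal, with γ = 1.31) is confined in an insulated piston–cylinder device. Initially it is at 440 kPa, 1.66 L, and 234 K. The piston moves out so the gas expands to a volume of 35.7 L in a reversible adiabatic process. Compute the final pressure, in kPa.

P₂ ≈ 7.90 kPa

Adiabatic: P₁V₁^γ = P₂V₂^γ ⇒ P₂ = P₁ (V₁/V₂)^γ.
P₂ = 440 × (1.66/35.7)^(1.31) = 7.903 kPa.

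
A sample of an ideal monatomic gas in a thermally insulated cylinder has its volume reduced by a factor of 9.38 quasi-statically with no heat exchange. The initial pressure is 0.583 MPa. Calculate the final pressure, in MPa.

P₂ ≈ 24.3 MPa

Since PV^γ is constant along a reversible adiabat, P₂ = P₁ (V₁/V₂)^γ.
For a monatomic ideal gas γ = 5/3.
P₂ = 0.583 × 9.38^(5/3) = 24.32 MPa.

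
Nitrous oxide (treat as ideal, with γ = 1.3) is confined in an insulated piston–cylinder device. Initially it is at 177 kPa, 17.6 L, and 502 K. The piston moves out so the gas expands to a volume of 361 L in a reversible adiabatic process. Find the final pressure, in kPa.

Since PV^γ is constant along a reversible adiabat, P₂ = P₁ (V₁/V₂)^γ.
P₂ = 177 × (17.6/361)^(1.3) = 3.486 kPa.

P₂ ≈ 3.49 kPa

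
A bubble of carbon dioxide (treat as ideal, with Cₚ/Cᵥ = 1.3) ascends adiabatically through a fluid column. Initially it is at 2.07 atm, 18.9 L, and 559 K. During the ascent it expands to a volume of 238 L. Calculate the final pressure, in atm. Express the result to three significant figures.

P₂ ≈ 0.0769 atm

Since PV^γ is constant along a reversible adiabat, P₂ = P₁ (V₁/V₂)^γ.
P₂ = 2.07 × (18.9/238)^(1.3) = 0.07688 atm.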